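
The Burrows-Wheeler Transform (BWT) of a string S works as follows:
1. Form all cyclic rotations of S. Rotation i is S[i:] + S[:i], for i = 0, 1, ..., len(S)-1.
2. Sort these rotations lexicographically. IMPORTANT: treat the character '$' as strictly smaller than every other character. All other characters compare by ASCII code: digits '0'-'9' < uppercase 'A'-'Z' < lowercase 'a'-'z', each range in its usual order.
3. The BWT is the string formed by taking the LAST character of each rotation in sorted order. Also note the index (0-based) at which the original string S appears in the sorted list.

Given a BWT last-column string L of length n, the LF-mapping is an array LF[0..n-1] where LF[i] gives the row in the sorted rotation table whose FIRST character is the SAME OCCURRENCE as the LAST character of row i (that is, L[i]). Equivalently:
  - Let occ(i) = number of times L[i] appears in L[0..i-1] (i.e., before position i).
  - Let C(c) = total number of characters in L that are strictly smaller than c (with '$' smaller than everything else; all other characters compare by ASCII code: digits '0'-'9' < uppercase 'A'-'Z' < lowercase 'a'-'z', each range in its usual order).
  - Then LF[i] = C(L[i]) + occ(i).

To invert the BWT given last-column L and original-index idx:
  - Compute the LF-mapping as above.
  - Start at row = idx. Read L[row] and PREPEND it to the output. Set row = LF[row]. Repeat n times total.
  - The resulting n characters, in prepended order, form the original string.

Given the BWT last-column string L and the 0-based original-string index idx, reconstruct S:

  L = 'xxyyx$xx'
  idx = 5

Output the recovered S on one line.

Answer: xyxxyxx$

Derivation:
LF mapping: 1 2 6 7 3 0 4 5
Walk LF starting at row 5, prepending L[row]:
  step 1: row=5, L[5]='$', prepend. Next row=LF[5]=0
  step 2: row=0, L[0]='x', prepend. Next row=LF[0]=1
  step 3: row=1, L[1]='x', prepend. Next row=LF[1]=2
  step 4: row=2, L[2]='y', prepend. Next row=LF[2]=6
  step 5: row=6, L[6]='x', prepend. Next row=LF[6]=4
  step 6: row=4, L[4]='x', prepend. Next row=LF[4]=3
  step 7: row=3, L[3]='y', prepend. Next row=LF[3]=7
  step 8: row=7, L[7]='x', prepend. Next row=LF[7]=5
Reversed output: xyxxyxx$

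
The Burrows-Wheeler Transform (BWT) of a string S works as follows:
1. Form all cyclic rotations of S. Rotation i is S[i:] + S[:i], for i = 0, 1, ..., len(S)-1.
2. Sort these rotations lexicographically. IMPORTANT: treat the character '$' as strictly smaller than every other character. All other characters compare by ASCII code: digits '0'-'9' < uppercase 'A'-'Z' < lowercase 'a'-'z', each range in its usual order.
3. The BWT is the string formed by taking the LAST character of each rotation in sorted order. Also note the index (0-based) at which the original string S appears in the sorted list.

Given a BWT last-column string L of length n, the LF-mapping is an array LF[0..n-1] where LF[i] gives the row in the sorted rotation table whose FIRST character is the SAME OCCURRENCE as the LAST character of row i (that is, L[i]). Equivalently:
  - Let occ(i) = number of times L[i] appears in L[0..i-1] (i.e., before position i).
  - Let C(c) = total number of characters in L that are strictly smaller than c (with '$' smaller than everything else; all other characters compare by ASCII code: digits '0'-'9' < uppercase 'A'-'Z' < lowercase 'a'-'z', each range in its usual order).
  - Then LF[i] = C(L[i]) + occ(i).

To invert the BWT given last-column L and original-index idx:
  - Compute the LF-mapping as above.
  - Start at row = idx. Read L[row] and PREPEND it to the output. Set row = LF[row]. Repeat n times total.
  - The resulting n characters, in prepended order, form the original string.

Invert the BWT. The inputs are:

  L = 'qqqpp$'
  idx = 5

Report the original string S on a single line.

LF mapping: 3 4 5 1 2 0
Walk LF starting at row 5, prepending L[row]:
  step 1: row=5, L[5]='$', prepend. Next row=LF[5]=0
  step 2: row=0, L[0]='q', prepend. Next row=LF[0]=3
  step 3: row=3, L[3]='p', prepend. Next row=LF[3]=1
  step 4: row=1, L[1]='q', prepend. Next row=LF[1]=4
  step 5: row=4, L[4]='p', prepend. Next row=LF[4]=2
  step 6: row=2, L[2]='q', prepend. Next row=LF[2]=5
Reversed output: qpqpq$

Answer: qpqpq$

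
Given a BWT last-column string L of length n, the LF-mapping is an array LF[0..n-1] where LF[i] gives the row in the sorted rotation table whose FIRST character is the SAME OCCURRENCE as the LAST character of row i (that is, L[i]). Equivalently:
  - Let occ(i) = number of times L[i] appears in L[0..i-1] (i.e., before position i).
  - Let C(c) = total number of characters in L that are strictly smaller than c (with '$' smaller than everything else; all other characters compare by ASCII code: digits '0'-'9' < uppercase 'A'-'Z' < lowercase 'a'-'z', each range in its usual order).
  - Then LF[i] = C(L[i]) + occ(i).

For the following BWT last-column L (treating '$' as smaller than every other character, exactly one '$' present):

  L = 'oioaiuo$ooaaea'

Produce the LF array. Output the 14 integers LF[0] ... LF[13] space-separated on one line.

Char counts: '$':1, 'a':4, 'e':1, 'i':2, 'o':5, 'u':1
C (first-col start): C('$')=0, C('a')=1, C('e')=5, C('i')=6, C('o')=8, C('u')=13
L[0]='o': occ=0, LF[0]=C('o')+0=8+0=8
L[1]='i': occ=0, LF[1]=C('i')+0=6+0=6
L[2]='o': occ=1, LF[2]=C('o')+1=8+1=9
L[3]='a': occ=0, LF[3]=C('a')+0=1+0=1
L[4]='i': occ=1, LF[4]=C('i')+1=6+1=7
L[5]='u': occ=0, LF[5]=C('u')+0=13+0=13
L[6]='o': occ=2, LF[6]=C('o')+2=8+2=10
L[7]='$': occ=0, LF[7]=C('$')+0=0+0=0
L[8]='o': occ=3, LF[8]=C('o')+3=8+3=11
L[9]='o': occ=4, LF[9]=C('o')+4=8+4=12
L[10]='a': occ=1, LF[10]=C('a')+1=1+1=2
L[11]='a': occ=2, LF[11]=C('a')+2=1+2=3
L[12]='e': occ=0, LF[12]=C('e')+0=5+0=5
L[13]='a': occ=3, LF[13]=C('a')+3=1+3=4

Answer: 8 6 9 1 7 13 10 0 11 12 2 3 5 4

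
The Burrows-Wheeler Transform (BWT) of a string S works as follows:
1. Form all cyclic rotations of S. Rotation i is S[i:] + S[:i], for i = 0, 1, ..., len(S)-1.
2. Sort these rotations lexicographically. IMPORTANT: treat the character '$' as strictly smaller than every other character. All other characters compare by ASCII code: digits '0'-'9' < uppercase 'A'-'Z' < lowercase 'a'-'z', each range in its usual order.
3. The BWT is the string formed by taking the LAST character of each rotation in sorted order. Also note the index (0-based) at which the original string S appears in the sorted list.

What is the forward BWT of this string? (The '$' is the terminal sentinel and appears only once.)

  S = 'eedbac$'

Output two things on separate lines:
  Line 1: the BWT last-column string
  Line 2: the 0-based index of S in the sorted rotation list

All 7 rotations (rotation i = S[i:]+S[:i]):
  rot[0] = eedbac$
  rot[1] = edbac$e
  rot[2] = dbac$ee
  rot[3] = bac$eed
  rot[4] = ac$eedb
  rot[5] = c$eedba
  rot[6] = $eedbac
Sorted (with $ < everything):
  sorted[0] = $eedbac  (last char: 'c')
  sorted[1] = ac$eedb  (last char: 'b')
  sorted[2] = bac$eed  (last char: 'd')
  sorted[3] = c$eedba  (last char: 'a')
  sorted[4] = dbac$ee  (last char: 'e')
  sorted[5] = edbac$e  (last char: 'e')
  sorted[6] = eedbac$  (last char: '$')
Last column: cbdaee$
Original string S is at sorted index 6

Answer: cbdaee$
6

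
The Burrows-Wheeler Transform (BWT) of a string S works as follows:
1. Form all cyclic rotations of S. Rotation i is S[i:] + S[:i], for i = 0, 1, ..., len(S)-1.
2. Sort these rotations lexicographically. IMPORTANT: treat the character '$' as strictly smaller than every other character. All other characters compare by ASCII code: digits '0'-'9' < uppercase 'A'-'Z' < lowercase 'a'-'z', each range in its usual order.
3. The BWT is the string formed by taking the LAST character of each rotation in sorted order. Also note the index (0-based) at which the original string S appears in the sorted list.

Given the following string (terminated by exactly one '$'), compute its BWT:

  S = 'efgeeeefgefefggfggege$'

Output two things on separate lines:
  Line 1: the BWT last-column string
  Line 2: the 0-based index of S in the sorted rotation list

All 22 rotations (rotation i = S[i:]+S[:i]):
  rot[0] = efgeeeefgefefggfggege$
  rot[1] = fgeeeefgefefggfggege$e
  rot[2] = geeeefgefefggfggege$ef
  rot[3] = eeeefgefefggfggege$efg
  rot[4] = eeefgefefggfggege$efge
  rot[5] = eefgefefggfggege$efgee
  rot[6] = efgefefggfggege$efgeee
  rot[7] = fgefefggfggege$efgeeee
  rot[8] = gefefggfggege$efgeeeef
  rot[9] = efefggfggege$efgeeeefg
  rot[10] = fefggfggege$efgeeeefge
  rot[11] = efggfggege$efgeeeefgef
  rot[12] = fggfggege$efgeeeefgefe
  rot[13] = ggfggege$efgeeeefgefef
  rot[14] = gfggege$efgeeeefgefefg
  rot[15] = fggege$efgeeeefgefefgg
  rot[16] = ggege$efgeeeefgefefggf
  rot[17] = gege$efgeeeefgefefggfg
  rot[18] = ege$efgeeeefgefefggfgg
  rot[19] = ge$efgeeeefgefefggfgge
  rot[20] = e$efgeeeefgefefggfggeg
  rot[21] = $efgeeeefgefefggfggege
Sorted (with $ < everything):
  sorted[0] = $efgeeeefgefefggfggege  (last char: 'e')
  sorted[1] = e$efgeeeefgefefggfggeg  (last char: 'g')
  sorted[2] = eeeefgefefggfggege$efg  (last char: 'g')
  sorted[3] = eeefgefefggfggege$efge  (last char: 'e')
  sorted[4] = eefgefefggfggege$efgee  (last char: 'e')
  sorted[5] = efefggfggege$efgeeeefg  (last char: 'g')
  sorted[6] = efgeeeefgefefggfggege$  (last char: '$')
  sorted[7] = efgefefggfggege$efgeee  (last char: 'e')
  sorted[8] = efggfggege$efgeeeefgef  (last char: 'f')
  sorted[9] = ege$efgeeeefgefefggfgg  (last char: 'g')
  sorted[10] = fefggfggege$efgeeeefge  (last char: 'e')
  sorted[11] = fgeeeefgefefggfggege$e  (last char: 'e')
  sorted[12] = fgefefggfggege$efgeeee  (last char: 'e')
  sorted[13] = fggege$efgeeeefgefefgg  (last char: 'g')
  sorted[14] = fggfggege$efgeeeefgefe  (last char: 'e')
  sorted[15] = ge$efgeeeefgefefggfgge  (last char: 'e')
  sorted[16] = geeeefgefefggfggege$ef  (last char: 'f')
  sorted[17] = gefefggfggege$efgeeeef  (last char: 'f')
  sorted[18] = gege$efgeeeefgefefggfg  (last char: 'g')
  sorted[19] = gfggege$efgeeeefgefefg  (last char: 'g')
  sorted[20] = ggege$efgeeeefgefefggf  (last char: 'f')
  sorted[21] = ggfggege$efgeeeefgefef  (last char: 'f')
Last column: eggeeg$efgeeegeeffggff
Original string S is at sorted index 6

Answer: eggeeg$efgeeegeeffggff
6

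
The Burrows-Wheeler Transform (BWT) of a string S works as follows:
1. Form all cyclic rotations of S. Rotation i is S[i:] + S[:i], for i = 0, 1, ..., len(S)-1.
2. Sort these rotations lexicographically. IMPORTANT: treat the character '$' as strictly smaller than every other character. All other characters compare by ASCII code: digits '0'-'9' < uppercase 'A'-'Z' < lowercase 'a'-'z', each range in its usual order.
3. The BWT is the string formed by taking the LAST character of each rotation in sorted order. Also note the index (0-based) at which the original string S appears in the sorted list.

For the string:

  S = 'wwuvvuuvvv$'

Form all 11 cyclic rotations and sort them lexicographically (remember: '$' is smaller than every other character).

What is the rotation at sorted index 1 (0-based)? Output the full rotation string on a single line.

All 11 rotations (rotation i = S[i:]+S[:i]):
  rot[0] = wwuvvuuvvv$
  rot[1] = wuvvuuvvv$w
  rot[2] = uvvuuvvv$ww
  rot[3] = vvuuvvv$wwu
  rot[4] = vuuvvv$wwuv
  rot[5] = uuvvv$wwuvv
  rot[6] = uvvv$wwuvvu
  rot[7] = vvv$wwuvvuu
  rot[8] = vv$wwuvvuuv
  rot[9] = v$wwuvvuuvv
  rot[10] = $wwuvvuuvvv
Sorted (with $ < everything):
  sorted[0] = $wwuvvuuvvv
  sorted[1] = uuvvv$wwuvv
  sorted[2] = uvvuuvvv$ww
  sorted[3] = uvvv$wwuvvu
  sorted[4] = v$wwuvvuuvv
  sorted[5] = vuuvvv$wwuv
  sorted[6] = vv$wwuvvuuv
  sorted[7] = vvuuvvv$wwu
  sorted[8] = vvv$wwuvvuu
  sorted[9] = wuvvuuvvv$w
  sorted[10] = wwuvvuuvvv$
sorted[1] = uuvvv$wwuvv

Answer: uuvvv$wwuvv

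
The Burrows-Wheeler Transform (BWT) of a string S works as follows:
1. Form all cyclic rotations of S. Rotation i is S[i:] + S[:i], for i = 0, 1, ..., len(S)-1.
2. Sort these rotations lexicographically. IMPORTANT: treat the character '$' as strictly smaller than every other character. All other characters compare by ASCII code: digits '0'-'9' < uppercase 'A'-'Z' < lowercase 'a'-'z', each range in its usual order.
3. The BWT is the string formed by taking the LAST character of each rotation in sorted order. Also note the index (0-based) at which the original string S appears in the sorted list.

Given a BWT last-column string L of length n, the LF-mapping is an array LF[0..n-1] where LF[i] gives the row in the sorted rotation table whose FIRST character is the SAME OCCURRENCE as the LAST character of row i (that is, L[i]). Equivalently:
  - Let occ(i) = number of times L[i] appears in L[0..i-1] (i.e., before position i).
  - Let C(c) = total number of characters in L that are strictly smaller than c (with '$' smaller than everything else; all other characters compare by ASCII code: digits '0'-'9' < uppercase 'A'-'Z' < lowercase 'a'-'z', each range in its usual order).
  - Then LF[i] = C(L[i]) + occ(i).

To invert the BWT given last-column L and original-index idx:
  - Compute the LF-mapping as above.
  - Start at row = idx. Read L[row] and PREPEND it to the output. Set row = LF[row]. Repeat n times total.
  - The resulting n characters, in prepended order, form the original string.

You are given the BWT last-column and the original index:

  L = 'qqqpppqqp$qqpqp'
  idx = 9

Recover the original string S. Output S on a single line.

Answer: qppqpppqqpqqqq$

Derivation:
LF mapping: 7 8 9 1 2 3 10 11 4 0 12 13 5 14 6
Walk LF starting at row 9, prepending L[row]:
  step 1: row=9, L[9]='$', prepend. Next row=LF[9]=0
  step 2: row=0, L[0]='q', prepend. Next row=LF[0]=7
  step 3: row=7, L[7]='q', prepend. Next row=LF[7]=11
  step 4: row=11, L[11]='q', prepend. Next row=LF[11]=13
  step 5: row=13, L[13]='q', prepend. Next row=LF[13]=14
  step 6: row=14, L[14]='p', prepend. Next row=LF[14]=6
  step 7: row=6, L[6]='q', prepend. Next row=LF[6]=10
  step 8: row=10, L[10]='q', prepend. Next row=LF[10]=12
  step 9: row=12, L[12]='p', prepend. Next row=LF[12]=5
  step 10: row=5, L[5]='p', prepend. Next row=LF[5]=3
  step 11: row=3, L[3]='p', prepend. Next row=LF[3]=1
  step 12: row=1, L[1]='q', prepend. Next row=LF[1]=8
  step 13: row=8, L[8]='p', prepend. Next row=LF[8]=4
  step 14: row=4, L[4]='p', prepend. Next row=LF[4]=2
  step 15: row=2, L[2]='q', prepend. Next row=LF[2]=9
Reversed output: qppqpppqqpqqqq$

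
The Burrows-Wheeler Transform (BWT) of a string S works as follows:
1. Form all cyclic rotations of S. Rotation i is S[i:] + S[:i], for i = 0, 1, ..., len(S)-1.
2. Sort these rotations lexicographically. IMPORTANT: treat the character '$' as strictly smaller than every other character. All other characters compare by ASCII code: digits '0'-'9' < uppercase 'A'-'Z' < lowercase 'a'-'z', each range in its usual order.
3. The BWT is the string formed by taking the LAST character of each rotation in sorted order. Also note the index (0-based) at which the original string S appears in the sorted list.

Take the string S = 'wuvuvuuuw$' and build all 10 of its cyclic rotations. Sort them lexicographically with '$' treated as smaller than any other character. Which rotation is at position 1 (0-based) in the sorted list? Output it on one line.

Answer: uuuw$wuvuv

Derivation:
All 10 rotations (rotation i = S[i:]+S[:i]):
  rot[0] = wuvuvuuuw$
  rot[1] = uvuvuuuw$w
  rot[2] = vuvuuuw$wu
  rot[3] = uvuuuw$wuv
  rot[4] = vuuuw$wuvu
  rot[5] = uuuw$wuvuv
  rot[6] = uuw$wuvuvu
  rot[7] = uw$wuvuvuu
  rot[8] = w$wuvuvuuu
  rot[9] = $wuvuvuuuw
Sorted (with $ < everything):
  sorted[0] = $wuvuvuuuw
  sorted[1] = uuuw$wuvuv
  sorted[2] = uuw$wuvuvu
  sorted[3] = uvuuuw$wuv
  sorted[4] = uvuvuuuw$w
  sorted[5] = uw$wuvuvuu
  sorted[6] = vuuuw$wuvu
  sorted[7] = vuvuuuw$wu
  sorted[8] = w$wuvuvuuu
  sorted[9] = wuvuvuuuw$
sorted[1] = uuuw$wuvuv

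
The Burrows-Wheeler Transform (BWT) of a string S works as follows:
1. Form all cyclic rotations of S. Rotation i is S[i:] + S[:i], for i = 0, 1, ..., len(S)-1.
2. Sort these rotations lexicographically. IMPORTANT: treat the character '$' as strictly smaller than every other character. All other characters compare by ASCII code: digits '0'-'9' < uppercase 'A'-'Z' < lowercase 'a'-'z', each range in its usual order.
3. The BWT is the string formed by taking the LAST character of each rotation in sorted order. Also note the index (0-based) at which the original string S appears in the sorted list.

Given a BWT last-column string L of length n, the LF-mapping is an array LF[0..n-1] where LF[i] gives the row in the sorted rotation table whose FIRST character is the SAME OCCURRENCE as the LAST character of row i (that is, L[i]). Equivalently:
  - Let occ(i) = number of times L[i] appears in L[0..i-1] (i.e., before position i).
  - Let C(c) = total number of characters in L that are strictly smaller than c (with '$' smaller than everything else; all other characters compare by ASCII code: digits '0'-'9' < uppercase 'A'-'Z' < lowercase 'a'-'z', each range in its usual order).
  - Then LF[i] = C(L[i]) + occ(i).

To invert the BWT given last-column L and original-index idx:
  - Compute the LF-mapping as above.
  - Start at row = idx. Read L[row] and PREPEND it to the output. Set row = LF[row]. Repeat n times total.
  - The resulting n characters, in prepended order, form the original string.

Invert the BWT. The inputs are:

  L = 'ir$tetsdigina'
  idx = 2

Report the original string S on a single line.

LF mapping: 5 9 0 11 3 12 10 2 6 4 7 8 1
Walk LF starting at row 2, prepending L[row]:
  step 1: row=2, L[2]='$', prepend. Next row=LF[2]=0
  step 2: row=0, L[0]='i', prepend. Next row=LF[0]=5
  step 3: row=5, L[5]='t', prepend. Next row=LF[5]=12
  step 4: row=12, L[12]='a', prepend. Next row=LF[12]=1
  step 5: row=1, L[1]='r', prepend. Next row=LF[1]=9
  step 6: row=9, L[9]='g', prepend. Next row=LF[9]=4
  step 7: row=4, L[4]='e', prepend. Next row=LF[4]=3
  step 8: row=3, L[3]='t', prepend. Next row=LF[3]=11
  step 9: row=11, L[11]='n', prepend. Next row=LF[11]=8
  step 10: row=8, L[8]='i', prepend. Next row=LF[8]=6
  step 11: row=6, L[6]='s', prepend. Next row=LF[6]=10
  step 12: row=10, L[10]='i', prepend. Next row=LF[10]=7
  step 13: row=7, L[7]='d', prepend. Next row=LF[7]=2
Reversed output: disintegrati$

Answer: disintegrati$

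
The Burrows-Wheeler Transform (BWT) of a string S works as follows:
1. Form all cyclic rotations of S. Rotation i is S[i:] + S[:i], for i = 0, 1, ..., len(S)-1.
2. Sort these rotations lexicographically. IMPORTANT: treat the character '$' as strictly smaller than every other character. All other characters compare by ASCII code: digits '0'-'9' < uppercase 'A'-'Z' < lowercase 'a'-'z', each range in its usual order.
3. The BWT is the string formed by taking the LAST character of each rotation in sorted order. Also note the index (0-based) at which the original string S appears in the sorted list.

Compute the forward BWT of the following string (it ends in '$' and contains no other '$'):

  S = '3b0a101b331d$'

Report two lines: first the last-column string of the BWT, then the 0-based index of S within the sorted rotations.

Answer: d1ba033b$0311
8

Derivation:
All 13 rotations (rotation i = S[i:]+S[:i]):
  rot[0] = 3b0a101b331d$
  rot[1] = b0a101b331d$3
  rot[2] = 0a101b331d$3b
  rot[3] = a101b331d$3b0
  rot[4] = 101b331d$3b0a
  rot[5] = 01b331d$3b0a1
  rot[6] = 1b331d$3b0a10
  rot[7] = b331d$3b0a101
  rot[8] = 331d$3b0a101b
  rot[9] = 31d$3b0a101b3
  rot[10] = 1d$3b0a101b33
  rot[11] = d$3b0a101b331
  rot[12] = $3b0a101b331d
Sorted (with $ < everything):
  sorted[0] = $3b0a101b331d  (last char: 'd')
  sorted[1] = 01b331d$3b0a1  (last char: '1')
  sorted[2] = 0a101b331d$3b  (last char: 'b')
  sorted[3] = 101b331d$3b0a  (last char: 'a')
  sorted[4] = 1b331d$3b0a10  (last char: '0')
  sorted[5] = 1d$3b0a101b33  (last char: '3')
  sorted[6] = 31d$3b0a101b3  (last char: '3')
  sorted[7] = 331d$3b0a101b  (last char: 'b')
  sorted[8] = 3b0a101b331d$  (last char: '$')
  sorted[9] = a101b331d$3b0  (last char: '0')
  sorted[10] = b0a101b331d$3  (last char: '3')
  sorted[11] = b331d$3b0a101  (last char: '1')
  sorted[12] = d$3b0a101b331  (last char: '1')
Last column: d1ba033b$0311
Original string S is at sorted index 8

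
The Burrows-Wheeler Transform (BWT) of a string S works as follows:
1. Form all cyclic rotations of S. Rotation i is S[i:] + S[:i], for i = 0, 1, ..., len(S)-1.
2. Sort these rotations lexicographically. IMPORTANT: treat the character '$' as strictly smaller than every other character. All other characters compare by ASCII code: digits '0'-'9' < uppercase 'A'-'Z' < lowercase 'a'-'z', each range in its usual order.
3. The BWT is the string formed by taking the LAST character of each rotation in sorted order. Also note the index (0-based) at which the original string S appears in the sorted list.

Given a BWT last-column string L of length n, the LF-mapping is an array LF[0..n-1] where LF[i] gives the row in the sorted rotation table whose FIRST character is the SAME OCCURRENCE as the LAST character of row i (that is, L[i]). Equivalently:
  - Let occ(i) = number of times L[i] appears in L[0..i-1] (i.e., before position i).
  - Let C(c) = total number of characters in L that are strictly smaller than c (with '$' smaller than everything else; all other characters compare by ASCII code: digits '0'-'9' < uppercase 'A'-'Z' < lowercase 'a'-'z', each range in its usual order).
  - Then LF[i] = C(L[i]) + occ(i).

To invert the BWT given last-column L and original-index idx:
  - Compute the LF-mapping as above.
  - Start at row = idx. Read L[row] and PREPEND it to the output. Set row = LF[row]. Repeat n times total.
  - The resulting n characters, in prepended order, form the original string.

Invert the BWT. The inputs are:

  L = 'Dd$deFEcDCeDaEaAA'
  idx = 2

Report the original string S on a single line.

LF mapping: 4 13 0 14 15 9 7 12 5 3 16 6 10 8 11 1 2
Walk LF starting at row 2, prepending L[row]:
  step 1: row=2, L[2]='$', prepend. Next row=LF[2]=0
  step 2: row=0, L[0]='D', prepend. Next row=LF[0]=4
  step 3: row=4, L[4]='e', prepend. Next row=LF[4]=15
  step 4: row=15, L[15]='A', prepend. Next row=LF[15]=1
  step 5: row=1, L[1]='d', prepend. Next row=LF[1]=13
  step 6: row=13, L[13]='E', prepend. Next row=LF[13]=8
  step 7: row=8, L[8]='D', prepend. Next row=LF[8]=5
  step 8: row=5, L[5]='F', prepend. Next row=LF[5]=9
  step 9: row=9, L[9]='C', prepend. Next row=LF[9]=3
  step 10: row=3, L[3]='d', prepend. Next row=LF[3]=14
  step 11: row=14, L[14]='a', prepend. Next row=LF[14]=11
  step 12: row=11, L[11]='D', prepend. Next row=LF[11]=6
  step 13: row=6, L[6]='E', prepend. Next row=LF[6]=7
  step 14: row=7, L[7]='c', prepend. Next row=LF[7]=12
  step 15: row=12, L[12]='a', prepend. Next row=LF[12]=10
  step 16: row=10, L[10]='e', prepend. Next row=LF[10]=16
  step 17: row=16, L[16]='A', prepend. Next row=LF[16]=2
Reversed output: AeacEDadCFDEdAeD$

Answer: AeacEDadCFDEdAeD$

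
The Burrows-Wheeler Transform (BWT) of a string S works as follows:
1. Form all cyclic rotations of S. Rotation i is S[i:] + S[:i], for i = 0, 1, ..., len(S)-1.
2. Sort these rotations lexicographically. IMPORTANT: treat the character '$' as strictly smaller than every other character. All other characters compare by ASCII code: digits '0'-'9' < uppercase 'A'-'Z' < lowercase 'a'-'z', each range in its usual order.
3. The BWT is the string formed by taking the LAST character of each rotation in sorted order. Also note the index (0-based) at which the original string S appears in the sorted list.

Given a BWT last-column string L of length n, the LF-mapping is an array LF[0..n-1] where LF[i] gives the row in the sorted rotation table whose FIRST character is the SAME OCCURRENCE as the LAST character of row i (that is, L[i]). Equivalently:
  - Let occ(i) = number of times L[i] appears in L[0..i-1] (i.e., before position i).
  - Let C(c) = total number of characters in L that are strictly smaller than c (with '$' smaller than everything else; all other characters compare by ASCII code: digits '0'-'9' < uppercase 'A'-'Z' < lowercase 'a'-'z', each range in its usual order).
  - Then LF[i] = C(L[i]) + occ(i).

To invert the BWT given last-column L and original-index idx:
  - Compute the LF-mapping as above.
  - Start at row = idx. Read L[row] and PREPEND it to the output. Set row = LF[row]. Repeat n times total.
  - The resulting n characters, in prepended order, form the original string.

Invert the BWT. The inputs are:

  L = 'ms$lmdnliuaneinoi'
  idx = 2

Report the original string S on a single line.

LF mapping: 9 15 0 7 10 2 11 8 4 16 1 12 3 5 13 14 6
Walk LF starting at row 2, prepending L[row]:
  step 1: row=2, L[2]='$', prepend. Next row=LF[2]=0
  step 2: row=0, L[0]='m', prepend. Next row=LF[0]=9
  step 3: row=9, L[9]='u', prepend. Next row=LF[9]=16
  step 4: row=16, L[16]='i', prepend. Next row=LF[16]=6
  step 5: row=6, L[6]='n', prepend. Next row=LF[6]=11
  step 6: row=11, L[11]='n', prepend. Next row=LF[11]=12
  step 7: row=12, L[12]='e', prepend. Next row=LF[12]=3
  step 8: row=3, L[3]='l', prepend. Next row=LF[3]=7
  step 9: row=7, L[7]='l', prepend. Next row=LF[7]=8
  step 10: row=8, L[8]='i', prepend. Next row=LF[8]=4
  step 11: row=4, L[4]='m', prepend. Next row=LF[4]=10
  step 12: row=10, L[10]='a', prepend. Next row=LF[10]=1
  step 13: row=1, L[1]='s', prepend. Next row=LF[1]=15
  step 14: row=15, L[15]='o', prepend. Next row=LF[15]=14
  step 15: row=14, L[14]='n', prepend. Next row=LF[14]=13
  step 16: row=13, L[13]='i', prepend. Next row=LF[13]=5
  step 17: row=5, L[5]='d', prepend. Next row=LF[5]=2
Reversed output: dinosamillennium$

Answer: dinosamillennium$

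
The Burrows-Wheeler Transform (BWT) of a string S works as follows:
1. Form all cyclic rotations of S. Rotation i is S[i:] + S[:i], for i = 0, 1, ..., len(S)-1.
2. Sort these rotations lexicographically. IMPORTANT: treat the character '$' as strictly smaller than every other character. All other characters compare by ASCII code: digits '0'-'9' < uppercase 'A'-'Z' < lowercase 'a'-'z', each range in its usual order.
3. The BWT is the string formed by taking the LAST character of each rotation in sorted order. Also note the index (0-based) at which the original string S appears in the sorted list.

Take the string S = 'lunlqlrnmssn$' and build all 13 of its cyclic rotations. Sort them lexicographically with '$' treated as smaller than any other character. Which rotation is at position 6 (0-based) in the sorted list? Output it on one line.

Answer: nlqlrnmssn$lu

Derivation:
All 13 rotations (rotation i = S[i:]+S[:i]):
  rot[0] = lunlqlrnmssn$
  rot[1] = unlqlrnmssn$l
  rot[2] = nlqlrnmssn$lu
  rot[3] = lqlrnmssn$lun
  rot[4] = qlrnmssn$lunl
  rot[5] = lrnmssn$lunlq
  rot[6] = rnmssn$lunlql
  rot[7] = nmssn$lunlqlr
  rot[8] = mssn$lunlqlrn
  rot[9] = ssn$lunlqlrnm
  rot[10] = sn$lunlqlrnms
  rot[11] = n$lunlqlrnmss
  rot[12] = $lunlqlrnmssn
Sorted (with $ < everything):
  sorted[0] = $lunlqlrnmssn
  sorted[1] = lqlrnmssn$lun
  sorted[2] = lrnmssn$lunlq
  sorted[3] = lunlqlrnmssn$
  sorted[4] = mssn$lunlqlrn
  sorted[5] = n$lunlqlrnmss
  sorted[6] = nlqlrnmssn$lu
  sorted[7] = nmssn$lunlqlr
  sorted[8] = qlrnmssn$lunl
  sorted[9] = rnmssn$lunlql
  sorted[10] = sn$lunlqlrnms
  sorted[11] = ssn$lunlqlrnm
  sorted[12] = unlqlrnmssn$l
sorted[6] = nlqlrnmssn$lu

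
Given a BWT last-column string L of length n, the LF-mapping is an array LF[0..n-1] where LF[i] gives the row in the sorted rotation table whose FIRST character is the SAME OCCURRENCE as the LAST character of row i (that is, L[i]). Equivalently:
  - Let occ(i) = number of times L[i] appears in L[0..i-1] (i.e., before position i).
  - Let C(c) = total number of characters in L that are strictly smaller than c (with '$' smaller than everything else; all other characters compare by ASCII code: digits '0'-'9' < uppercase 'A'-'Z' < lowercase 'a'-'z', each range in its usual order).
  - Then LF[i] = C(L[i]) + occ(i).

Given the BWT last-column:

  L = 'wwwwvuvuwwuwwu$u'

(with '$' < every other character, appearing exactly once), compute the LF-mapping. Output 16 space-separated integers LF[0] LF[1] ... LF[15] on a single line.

Char counts: '$':1, 'u':5, 'v':2, 'w':8
C (first-col start): C('$')=0, C('u')=1, C('v')=6, C('w')=8
L[0]='w': occ=0, LF[0]=C('w')+0=8+0=8
L[1]='w': occ=1, LF[1]=C('w')+1=8+1=9
L[2]='w': occ=2, LF[2]=C('w')+2=8+2=10
L[3]='w': occ=3, LF[3]=C('w')+3=8+3=11
L[4]='v': occ=0, LF[4]=C('v')+0=6+0=6
L[5]='u': occ=0, LF[5]=C('u')+0=1+0=1
L[6]='v': occ=1, LF[6]=C('v')+1=6+1=7
L[7]='u': occ=1, LF[7]=C('u')+1=1+1=2
L[8]='w': occ=4, LF[8]=C('w')+4=8+4=12
L[9]='w': occ=5, LF[9]=C('w')+5=8+5=13
L[10]='u': occ=2, LF[10]=C('u')+2=1+2=3
L[11]='w': occ=6, LF[11]=C('w')+6=8+6=14
L[12]='w': occ=7, LF[12]=C('w')+7=8+7=15
L[13]='u': occ=3, LF[13]=C('u')+3=1+3=4
L[14]='$': occ=0, LF[14]=C('$')+0=0+0=0
L[15]='u': occ=4, LF[15]=C('u')+4=1+4=5

Answer: 8 9 10 11 6 1 7 2 12 13 3 14 15 4 0 5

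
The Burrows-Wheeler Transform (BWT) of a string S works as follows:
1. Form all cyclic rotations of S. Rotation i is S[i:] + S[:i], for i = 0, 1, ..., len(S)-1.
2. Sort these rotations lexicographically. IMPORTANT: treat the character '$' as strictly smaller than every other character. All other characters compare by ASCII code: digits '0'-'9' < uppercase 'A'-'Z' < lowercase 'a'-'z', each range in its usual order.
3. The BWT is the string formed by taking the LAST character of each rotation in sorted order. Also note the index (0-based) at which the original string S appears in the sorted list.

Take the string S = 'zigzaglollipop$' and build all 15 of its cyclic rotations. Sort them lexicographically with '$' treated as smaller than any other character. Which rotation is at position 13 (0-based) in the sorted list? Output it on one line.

All 15 rotations (rotation i = S[i:]+S[:i]):
  rot[0] = zigzaglollipop$
  rot[1] = igzaglollipop$z
  rot[2] = gzaglollipop$zi
  rot[3] = zaglollipop$zig
  rot[4] = aglollipop$zigz
  rot[5] = glollipop$zigza
  rot[6] = lollipop$zigzag
  rot[7] = ollipop$zigzagl
  rot[8] = llipop$zigzaglo
  rot[9] = lipop$zigzaglol
  rot[10] = ipop$zigzagloll
  rot[11] = pop$zigzaglolli
  rot[12] = op$zigzaglollip
  rot[13] = p$zigzaglollipo
  rot[14] = $zigzaglollipop
Sorted (with $ < everything):
  sorted[0] = $zigzaglollipop
  sorted[1] = aglollipop$zigz
  sorted[2] = glollipop$zigza
  sorted[3] = gzaglollipop$zi
  sorted[4] = igzaglollipop$z
  sorted[5] = ipop$zigzagloll
  sorted[6] = lipop$zigzaglol
  sorted[7] = llipop$zigzaglo
  sorted[8] = lollipop$zigzag
  sorted[9] = ollipop$zigzagl
  sorted[10] = op$zigzaglollip
  sorted[11] = p$zigzaglollipo
  sorted[12] = pop$zigzaglolli
  sorted[13] = zaglollipop$zig
  sorted[14] = zigzaglollipop$
sorted[13] = zaglollipop$zig

Answer: zaglollipop$zig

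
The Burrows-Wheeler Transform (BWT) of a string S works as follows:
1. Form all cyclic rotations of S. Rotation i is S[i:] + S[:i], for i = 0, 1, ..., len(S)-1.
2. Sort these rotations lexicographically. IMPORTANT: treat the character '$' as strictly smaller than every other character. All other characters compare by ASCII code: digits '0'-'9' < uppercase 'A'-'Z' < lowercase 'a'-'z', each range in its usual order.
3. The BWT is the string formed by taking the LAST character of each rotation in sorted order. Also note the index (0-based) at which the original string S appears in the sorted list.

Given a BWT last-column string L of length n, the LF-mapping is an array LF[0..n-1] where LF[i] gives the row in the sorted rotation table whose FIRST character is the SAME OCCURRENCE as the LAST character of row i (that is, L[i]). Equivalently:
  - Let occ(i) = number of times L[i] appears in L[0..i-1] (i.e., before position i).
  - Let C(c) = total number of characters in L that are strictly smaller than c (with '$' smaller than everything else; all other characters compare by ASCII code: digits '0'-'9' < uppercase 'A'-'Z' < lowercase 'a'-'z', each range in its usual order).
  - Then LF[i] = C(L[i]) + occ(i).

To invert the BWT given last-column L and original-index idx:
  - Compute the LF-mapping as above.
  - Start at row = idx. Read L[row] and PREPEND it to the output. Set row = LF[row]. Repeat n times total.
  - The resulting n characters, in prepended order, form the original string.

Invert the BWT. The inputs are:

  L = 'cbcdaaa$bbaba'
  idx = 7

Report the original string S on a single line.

LF mapping: 10 6 11 12 1 2 3 0 7 8 4 9 5
Walk LF starting at row 7, prepending L[row]:
  step 1: row=7, L[7]='$', prepend. Next row=LF[7]=0
  step 2: row=0, L[0]='c', prepend. Next row=LF[0]=10
  step 3: row=10, L[10]='a', prepend. Next row=LF[10]=4
  step 4: row=4, L[4]='a', prepend. Next row=LF[4]=1
  step 5: row=1, L[1]='b', prepend. Next row=LF[1]=6
  step 6: row=6, L[6]='a', prepend. Next row=LF[6]=3
  step 7: row=3, L[3]='d', prepend. Next row=LF[3]=12
  step 8: row=12, L[12]='a', prepend. Next row=LF[12]=5
  step 9: row=5, L[5]='a', prepend. Next row=LF[5]=2
  step 10: row=2, L[2]='c', prepend. Next row=LF[2]=11
  step 11: row=11, L[11]='b', prepend. Next row=LF[11]=9
  step 12: row=9, L[9]='b', prepend. Next row=LF[9]=8
  step 13: row=8, L[8]='b', prepend. Next row=LF[8]=7
Reversed output: bbbcaadabaac$

Answer: bbbcaadabaac$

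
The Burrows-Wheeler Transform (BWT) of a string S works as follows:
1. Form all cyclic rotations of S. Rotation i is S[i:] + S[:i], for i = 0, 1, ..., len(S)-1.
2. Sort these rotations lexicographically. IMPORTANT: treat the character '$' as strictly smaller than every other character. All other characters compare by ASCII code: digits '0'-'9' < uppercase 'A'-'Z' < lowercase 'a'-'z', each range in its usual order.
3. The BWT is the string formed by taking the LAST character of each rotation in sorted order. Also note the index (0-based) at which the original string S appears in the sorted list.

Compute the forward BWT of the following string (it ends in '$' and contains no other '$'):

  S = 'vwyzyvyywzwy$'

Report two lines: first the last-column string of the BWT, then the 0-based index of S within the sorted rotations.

All 13 rotations (rotation i = S[i:]+S[:i]):
  rot[0] = vwyzyvyywzwy$
  rot[1] = wyzyvyywzwy$v
  rot[2] = yzyvyywzwy$vw
  rot[3] = zyvyywzwy$vwy
  rot[4] = yvyywzwy$vwyz
  rot[5] = vyywzwy$vwyzy
  rot[6] = yywzwy$vwyzyv
  rot[7] = ywzwy$vwyzyvy
  rot[8] = wzwy$vwyzyvyy
  rot[9] = zwy$vwyzyvyyw
  rot[10] = wy$vwyzyvyywz
  rot[11] = y$vwyzyvyywzw
  rot[12] = $vwyzyvyywzwy
Sorted (with $ < everything):
  sorted[0] = $vwyzyvyywzwy  (last char: 'y')
  sorted[1] = vwyzyvyywzwy$  (last char: '$')
  sorted[2] = vyywzwy$vwyzy  (last char: 'y')
  sorted[3] = wy$vwyzyvyywz  (last char: 'z')
  sorted[4] = wyzyvyywzwy$v  (last char: 'v')
  sorted[5] = wzwy$vwyzyvyy  (last char: 'y')
  sorted[6] = y$vwyzyvyywzw  (last char: 'w')
  sorted[7] = yvyywzwy$vwyz  (last char: 'z')
  sorted[8] = ywzwy$vwyzyvy  (last char: 'y')
  sorted[9] = yywzwy$vwyzyv  (last char: 'v')
  sorted[10] = yzyvyywzwy$vw  (last char: 'w')
  sorted[11] = zwy$vwyzyvyyw  (last char: 'w')
  sorted[12] = zyvyywzwy$vwy  (last char: 'y')
Last column: y$yzvywzyvwwy
Original string S is at sorted index 1

Answer: y$yzvywzyvwwy
1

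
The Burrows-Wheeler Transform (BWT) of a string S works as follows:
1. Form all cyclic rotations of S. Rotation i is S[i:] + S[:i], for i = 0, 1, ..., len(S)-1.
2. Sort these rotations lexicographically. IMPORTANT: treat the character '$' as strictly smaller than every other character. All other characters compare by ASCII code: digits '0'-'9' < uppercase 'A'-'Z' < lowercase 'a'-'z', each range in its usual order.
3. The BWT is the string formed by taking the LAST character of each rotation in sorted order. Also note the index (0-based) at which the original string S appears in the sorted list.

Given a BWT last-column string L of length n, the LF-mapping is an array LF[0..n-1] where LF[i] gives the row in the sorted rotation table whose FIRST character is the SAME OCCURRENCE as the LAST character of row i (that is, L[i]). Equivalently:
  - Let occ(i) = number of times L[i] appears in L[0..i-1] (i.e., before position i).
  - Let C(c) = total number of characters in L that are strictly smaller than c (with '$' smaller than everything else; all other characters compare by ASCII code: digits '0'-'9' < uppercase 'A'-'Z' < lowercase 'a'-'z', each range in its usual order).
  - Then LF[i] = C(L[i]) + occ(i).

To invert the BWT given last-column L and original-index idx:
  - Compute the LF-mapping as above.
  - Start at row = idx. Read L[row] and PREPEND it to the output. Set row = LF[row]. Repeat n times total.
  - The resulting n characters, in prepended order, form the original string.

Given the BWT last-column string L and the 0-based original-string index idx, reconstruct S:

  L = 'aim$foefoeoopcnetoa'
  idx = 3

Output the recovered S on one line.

Answer: coffeeonomatopoeia$

Derivation:
LF mapping: 1 9 10 0 7 12 4 8 13 5 14 15 17 3 11 6 18 16 2
Walk LF starting at row 3, prepending L[row]:
  step 1: row=3, L[3]='$', prepend. Next row=LF[3]=0
  step 2: row=0, L[0]='a', prepend. Next row=LF[0]=1
  step 3: row=1, L[1]='i', prepend. Next row=LF[1]=9
  step 4: row=9, L[9]='e', prepend. Next row=LF[9]=5
  step 5: row=5, L[5]='o', prepend. Next row=LF[5]=12
  step 6: row=12, L[12]='p', prepend. Next row=LF[12]=17
  step 7: row=17, L[17]='o', prepend. Next row=LF[17]=16
  step 8: row=16, L[16]='t', prepend. Next row=LF[16]=18
  step 9: row=18, L[18]='a', prepend. Next row=LF[18]=2
  step 10: row=2, L[2]='m', prepend. Next row=LF[2]=10
  step 11: row=10, L[10]='o', prepend. Next row=LF[10]=14
  step 12: row=14, L[14]='n', prepend. Next row=LF[14]=11
  step 13: row=11, L[11]='o', prepend. Next row=LF[11]=15
  step 14: row=15, L[15]='e', prepend. Next row=LF[15]=6
  step 15: row=6, L[6]='e', prepend. Next row=LF[6]=4
  step 16: row=4, L[4]='f', prepend. Next row=LF[4]=7
  step 17: row=7, L[7]='f', prepend. Next row=LF[7]=8
  step 18: row=8, L[8]='o', prepend. Next row=LF[8]=13
  step 19: row=13, L[13]='c', prepend. Next row=LF[13]=3
Reversed output: coffeeonomatopoeia$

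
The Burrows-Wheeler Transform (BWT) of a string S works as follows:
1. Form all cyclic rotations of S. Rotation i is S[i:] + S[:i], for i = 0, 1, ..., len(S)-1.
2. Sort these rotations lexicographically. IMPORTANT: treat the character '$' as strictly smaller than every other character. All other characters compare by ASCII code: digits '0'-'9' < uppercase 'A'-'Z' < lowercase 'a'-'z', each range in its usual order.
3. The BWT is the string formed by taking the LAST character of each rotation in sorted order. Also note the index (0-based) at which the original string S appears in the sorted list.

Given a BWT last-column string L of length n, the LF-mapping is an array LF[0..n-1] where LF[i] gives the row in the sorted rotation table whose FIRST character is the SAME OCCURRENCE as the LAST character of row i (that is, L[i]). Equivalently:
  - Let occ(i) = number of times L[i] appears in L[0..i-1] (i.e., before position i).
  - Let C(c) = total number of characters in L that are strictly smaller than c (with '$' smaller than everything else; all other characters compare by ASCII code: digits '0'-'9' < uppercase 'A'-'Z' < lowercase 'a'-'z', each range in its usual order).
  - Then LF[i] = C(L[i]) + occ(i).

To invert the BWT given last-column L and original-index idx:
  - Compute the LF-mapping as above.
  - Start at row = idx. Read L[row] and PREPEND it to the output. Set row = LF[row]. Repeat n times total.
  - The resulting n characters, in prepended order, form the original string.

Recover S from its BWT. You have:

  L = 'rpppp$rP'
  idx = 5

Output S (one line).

Answer: ppppPrr$

Derivation:
LF mapping: 6 2 3 4 5 0 7 1
Walk LF starting at row 5, prepending L[row]:
  step 1: row=5, L[5]='$', prepend. Next row=LF[5]=0
  step 2: row=0, L[0]='r', prepend. Next row=LF[0]=6
  step 3: row=6, L[6]='r', prepend. Next row=LF[6]=7
  step 4: row=7, L[7]='P', prepend. Next row=LF[7]=1
  step 5: row=1, L[1]='p', prepend. Next row=LF[1]=2
  step 6: row=2, L[2]='p', prepend. Next row=LF[2]=3
  step 7: row=3, L[3]='p', prepend. Next row=LF[3]=4
  step 8: row=4, L[4]='p', prepend. Next row=LF[4]=5
Reversed output: ppppPrr$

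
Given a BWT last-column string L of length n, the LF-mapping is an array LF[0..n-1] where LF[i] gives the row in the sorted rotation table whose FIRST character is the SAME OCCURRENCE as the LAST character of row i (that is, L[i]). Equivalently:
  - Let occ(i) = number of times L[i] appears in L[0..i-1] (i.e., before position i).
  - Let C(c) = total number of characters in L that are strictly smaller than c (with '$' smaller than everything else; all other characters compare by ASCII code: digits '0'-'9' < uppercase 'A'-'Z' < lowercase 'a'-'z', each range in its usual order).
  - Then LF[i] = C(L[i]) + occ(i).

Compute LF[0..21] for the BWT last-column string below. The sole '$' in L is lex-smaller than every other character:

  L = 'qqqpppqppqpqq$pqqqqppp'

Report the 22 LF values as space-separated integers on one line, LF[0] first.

Char counts: '$':1, 'p':10, 'q':11
C (first-col start): C('$')=0, C('p')=1, C('q')=11
L[0]='q': occ=0, LF[0]=C('q')+0=11+0=11
L[1]='q': occ=1, LF[1]=C('q')+1=11+1=12
L[2]='q': occ=2, LF[2]=C('q')+2=11+2=13
L[3]='p': occ=0, LF[3]=C('p')+0=1+0=1
L[4]='p': occ=1, LF[4]=C('p')+1=1+1=2
L[5]='p': occ=2, LF[5]=C('p')+2=1+2=3
L[6]='q': occ=3, LF[6]=C('q')+3=11+3=14
L[7]='p': occ=3, LF[7]=C('p')+3=1+3=4
L[8]='p': occ=4, LF[8]=C('p')+4=1+4=5
L[9]='q': occ=4, LF[9]=C('q')+4=11+4=15
L[10]='p': occ=5, LF[10]=C('p')+5=1+5=6
L[11]='q': occ=5, LF[11]=C('q')+5=11+5=16
L[12]='q': occ=6, LF[12]=C('q')+6=11+6=17
L[13]='$': occ=0, LF[13]=C('$')+0=0+0=0
L[14]='p': occ=6, LF[14]=C('p')+6=1+6=7
L[15]='q': occ=7, LF[15]=C('q')+7=11+7=18
L[16]='q': occ=8, LF[16]=C('q')+8=11+8=19
L[17]='q': occ=9, LF[17]=C('q')+9=11+9=20
L[18]='q': occ=10, LF[18]=C('q')+10=11+10=21
L[19]='p': occ=7, LF[19]=C('p')+7=1+7=8
L[20]='p': occ=8, LF[20]=C('p')+8=1+8=9
L[21]='p': occ=9, LF[21]=C('p')+9=1+9=10

Answer: 11 12 13 1 2 3 14 4 5 15 6 16 17 0 7 18 19 20 21 8 9 10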